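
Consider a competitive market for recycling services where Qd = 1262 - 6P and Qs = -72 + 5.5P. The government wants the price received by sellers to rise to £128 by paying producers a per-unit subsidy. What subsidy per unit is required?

At a seller price of 128, quantity supplied is -72 + 5.5·128 = 632.
Buyers absorb 632 only when they pay Pb with 1262 − 6·Pb = 632, i.e. Pb = 105.
s = Ps − Pb = 128 − 105 = 23.

Required subsidy s = £23 per unit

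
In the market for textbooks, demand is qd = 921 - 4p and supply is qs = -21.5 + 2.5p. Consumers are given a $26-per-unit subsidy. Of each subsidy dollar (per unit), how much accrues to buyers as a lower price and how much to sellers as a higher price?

Pre-subsidy: 921 - 4p = -21.5 + 2.5p gives p* = 145, q* = 341.
With the rebate, buyers effectively pay pb = ps − 26, where ps is the price sellers receive.
Demand in terms of ps becomes qd = 921 − 4(ps − 26) = 1025 - 4ps. Setting this equal to supply: 1025 - 4ps = -21.5 + 2.5ps, so ps = 161.
Buyers pay pb = 161 − 26 = 135; q' = -21.5 + 2.5·161 = 381.
Buyers' price falls by p* − pb = 145 − 135 = 10; sellers' price rises by ps − p* = 161 − 145 = 16.

Buyers gain $10 per unit; sellers gain $16 per unit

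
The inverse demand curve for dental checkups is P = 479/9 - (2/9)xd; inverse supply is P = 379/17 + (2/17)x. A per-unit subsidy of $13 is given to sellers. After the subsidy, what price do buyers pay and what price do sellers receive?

Buyers pay $24.5; sellers receive $37.5

Pre-subsidy: 479/9 - (2/9)x = 379/17 + (2/17)x gives x* = 91 and P* = 33.
With the subsidy, sellers receive Ps = Pb + 13 for each unit, where Pb is the price buyers pay.
On the curves, Pb = 479/9 - (2/9)x and Ps = 379/17 + (2/17)x; the wedge Ps − Pb = 13 gives 379/17 + (2/17)x − (479/9 - (2/9)x) = 13, so x' = 129.25.
Then Pb = 479/9 − (2/9)·129.25 = 24.5 and Ps = 379/17 + (2/17)·129.25 = 37.5.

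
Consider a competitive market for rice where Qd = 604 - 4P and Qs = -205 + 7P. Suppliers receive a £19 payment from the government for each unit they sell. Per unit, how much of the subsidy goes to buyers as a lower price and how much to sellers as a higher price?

Pre-subsidy: 604 - 4P = -205 + 7P gives P* = 809/11, Q* = 3408/11.
With the subsidy, sellers receive Ps = Pb + 19 for each unit, where Pb is the price buyers pay.
Supply in terms of Pb becomes Qs = -205 + 7(Pb + 19) = -72 + 7Pb. Setting this equal to demand: 604 - 4Pb = -72 + 7Pb, so Pb = 676/11.
Sellers receive Ps = 676/11 + 19 = 885/11; Q' = 604 − 4·(676/11) = 3940/11.
Buyers' price falls by P* − Pb = 809/11 − 676/11 = 133/11; sellers' price rises by Ps − P* = 885/11 − 809/11 = 76/11.

Buyers gain 133/11 per unit; sellers gain 76/11 per unit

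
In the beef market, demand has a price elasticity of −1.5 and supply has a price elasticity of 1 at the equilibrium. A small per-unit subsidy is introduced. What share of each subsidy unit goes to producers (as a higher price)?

For a small subsidy around the equilibrium, the benefit split depends on the relative slopes, which at a point are proportional to the elasticities.
Buyer share = εs/(εs + |εd|) = 1/(1 + 1.5) = 0.4; seller share = |εd|/(εs + |εd|) = 0.6.
So producers capture 0.6 of the subsidy.

Producer share = 0.6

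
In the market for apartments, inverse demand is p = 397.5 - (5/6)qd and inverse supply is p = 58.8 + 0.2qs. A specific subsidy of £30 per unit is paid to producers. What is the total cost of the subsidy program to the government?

Government cost = 331830/31

Pre-subsidy: 397.5 - (5/6)q = 58.8 + 0.2q gives q* = 10161/31 and p* = 3855/31.
With the subsidy, sellers receive ps = pb + 30 for each unit, where pb is the price buyers pay.
On the curves, pb = 397.5 - (5/6)q and ps = 58.8 + 0.2q; the wedge ps − pb = 30 gives 58.8 + 0.2q − (397.5 - (5/6)q) = 30, so q' = 11061/31.
Then pb = 397.5 − (5/6)·(11061/31) = 3105/31 and ps = 58.8 + 0.2·(11061/31) = 4035/31.
Government outlay = subsidy × quantity = 30 × 11061/31 = 331830/31.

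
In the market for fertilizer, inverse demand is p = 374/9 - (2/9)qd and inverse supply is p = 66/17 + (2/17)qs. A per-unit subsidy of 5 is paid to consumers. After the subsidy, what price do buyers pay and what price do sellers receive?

Pre-subsidy: 374/9 - (2/9)q = 66/17 + (2/17)q gives q* = 1441/13 and p* = 220/13.
With the rebate, buyers effectively pay pb = ps − 5, where ps is the price sellers receive.
On the curves, pb = 374/9 - (2/9)q and ps = 66/17 + (2/17)q; the wedge ps − pb = 5 gives 66/17 + (2/17)q − (374/9 - (2/9)q) = 5, so q' = 6529/52.
Then pb = 374/9 − (2/9)·(6529/52) = 355/26 and ps = 66/17 + (2/17)·(6529/52) = 485/26.

Buyers pay 355/26; sellers receive 485/26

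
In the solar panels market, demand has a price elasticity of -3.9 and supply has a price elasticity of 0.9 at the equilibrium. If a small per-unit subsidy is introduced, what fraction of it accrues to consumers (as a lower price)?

Consumer share = 0.1875

For a small subsidy around the equilibrium, the benefit split depends on the relative slopes, which at a point are proportional to the elasticities.
Buyer share = εs/(εs + |εd|) = 0.9/(0.9 + 3.9) = 0.1875; seller share = |εd|/(εs + |εd|) = 0.8125.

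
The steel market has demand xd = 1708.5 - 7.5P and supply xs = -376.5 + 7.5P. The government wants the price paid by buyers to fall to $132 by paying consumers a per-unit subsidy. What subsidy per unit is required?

Required subsidy s = $14 per unit

At a buyer price of 132, quantity demanded is 1708.5 − 7.5·132 = 718.5.
Sellers supply 718.5 only when they receive Ps with -376.5 + 7.5·Ps = 718.5, i.e. Ps = 146.
s = Ps − Pb = 146 − 132 = 14.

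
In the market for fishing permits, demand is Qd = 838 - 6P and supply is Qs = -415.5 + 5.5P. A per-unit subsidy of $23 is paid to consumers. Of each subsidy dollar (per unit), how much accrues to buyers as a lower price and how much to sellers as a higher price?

Buyers gain $11 per unit; sellers gain $12 per unit

Pre-subsidy: 838 - 6P = -415.5 + 5.5P gives P* = 109, Q* = 184.
With the rebate, buyers effectively pay Pb = Ps − 23, where Ps is the price sellers receive.
Demand in terms of Ps becomes Qd = 838 − 6(Ps − 23) = 976 - 6Ps. Setting this equal to supply: 976 - 6Ps = -415.5 + 5.5Ps, so Ps = 121.
Buyers pay Pb = 121 − 23 = 98; Q' = -415.5 + 5.5·121 = 250.
Buyers' price falls by P* − Pb = 109 − 98 = 11; sellers' price rises by Ps − P* = 121 − 109 = 12.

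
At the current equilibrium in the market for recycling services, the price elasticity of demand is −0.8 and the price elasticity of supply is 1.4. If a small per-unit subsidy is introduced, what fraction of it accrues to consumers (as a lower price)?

For a small subsidy around the equilibrium, the benefit split depends on the relative slopes, which at a point are proportional to the elasticities.
Buyer share = εs/(εs + |εd|) = 1.4/(1.4 + 0.8) = 7/11; seller share = |εd|/(εs + |εd|) = 4/11.

Consumer share = 7/11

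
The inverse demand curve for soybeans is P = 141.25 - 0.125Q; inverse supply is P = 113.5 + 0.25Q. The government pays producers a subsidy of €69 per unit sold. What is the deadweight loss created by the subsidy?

Pre-subsidy: 141.25 - 0.125Q = 113.5 + 0.25Q gives Q* = 74 and P* = 132.
With the subsidy, sellers receive Ps = Pb + 69 for each unit, where Pb is the price buyers pay.
On the curves, Pb = 141.25 - 0.125Q and Ps = 113.5 + 0.25Q; the wedge Ps − Pb = 69 gives 113.5 + 0.25Q − (141.25 - 0.125Q) = 69, so Q' = 258.
Then Pb = 141.25 − 0.125·258 = 109 and Ps = 113.5 + 0.25·258 = 178.
The subsidy expands output by 258 − 74 = 184 past the efficient level; on those units the gap between marginal cost and willingness to pay runs from 0 up to 69.
DWL = ½ × 69 × 184 = 6348.

Deadweight loss = €6348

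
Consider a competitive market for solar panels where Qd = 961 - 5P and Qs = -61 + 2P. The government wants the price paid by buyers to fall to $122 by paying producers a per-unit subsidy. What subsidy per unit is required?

At a buyer price of 122, quantity demanded is 961 − 5·122 = 351.
Sellers supply 351 only when they receive Ps with -61 + 2·Ps = 351, i.e. Ps = 206.
s = Ps − Pb = 206 − 122 = 84.

Required subsidy s = $84 per unit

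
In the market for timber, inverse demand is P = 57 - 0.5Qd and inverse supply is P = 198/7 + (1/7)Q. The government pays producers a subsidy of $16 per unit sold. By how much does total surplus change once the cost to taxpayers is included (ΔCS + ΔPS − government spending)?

Net change in total surplus = -1792/9

Pre-subsidy: 57 - 0.5Q = 198/7 + (1/7)Q gives Q* = 134/3 and P* = 104/3.
With the subsidy, sellers receive Ps = Pb + 16 for each unit, where Pb is the price buyers pay.
On the curves, Pb = 57 - 0.5Q and Ps = 198/7 + (1/7)Q; the wedge Ps − Pb = 16 gives 198/7 + (1/7)Q − (57 - 0.5Q) = 16, so Q' = 626/9.
Then Pb = 57 − 0.5·(626/9) = 200/9 and Ps = 198/7 + (1/7)·(626/9) = 344/9.
ΔCS = ½(134/3 + 626/9)(104/3 − 200/9) = 57568/81; ΔPS = ½(134/3 + 626/9)(344/9 − 104/3) = 16448/81.
Government spending = 16 × 626/9 = 10016/9.
Net change = 57568/81 + 16448/81 − 10016/9 = -1792/9. The loss equals the DWL triangle ½·16·224/9.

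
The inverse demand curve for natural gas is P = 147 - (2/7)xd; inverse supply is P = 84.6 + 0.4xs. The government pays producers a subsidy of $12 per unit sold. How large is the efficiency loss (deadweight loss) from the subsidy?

Pre-subsidy: 147 - (2/7)x = 84.6 + 0.4x gives x* = 91 and P* = 121.
With the subsidy, sellers receive Ps = Pb + 12 for each unit, where Pb is the price buyers pay.
On the curves, Pb = 147 - (2/7)x and Ps = 84.6 + 0.4x; the wedge Ps − Pb = 12 gives 84.6 + 0.4x − (147 - (2/7)x) = 12, so x' = 108.5.
Then Pb = 147 − (2/7)·108.5 = 116 and Ps = 84.6 + 0.4·108.5 = 128.
The subsidy expands output by 108.5 − 91 = 17.5 past the efficient level; on those units the gap between marginal cost and willingness to pay runs from 0 up to 12.
DWL = ½ × 12 × 17.5 = 105.

Deadweight loss = $105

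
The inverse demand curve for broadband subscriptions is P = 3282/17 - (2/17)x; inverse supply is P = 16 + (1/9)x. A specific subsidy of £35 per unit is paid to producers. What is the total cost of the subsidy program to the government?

Government cost = £32445

Pre-subsidy: 3282/17 - (2/17)x = 16 + (1/9)x gives x* = 774 and P* = 102.
With the subsidy, sellers receive Ps = Pb + 35 for each unit, where Pb is the price buyers pay.
On the curves, Pb = 3282/17 - (2/17)x and Ps = 16 + (1/9)x; the wedge Ps − Pb = 35 gives 16 + (1/9)x − (3282/17 - (2/17)x) = 35, so x' = 927.
Then Pb = 3282/17 − (2/17)·927 = 84 and Ps = 16 + (1/9)·927 = 119.
Government outlay = subsidy × quantity = 35 × 927 = 32445.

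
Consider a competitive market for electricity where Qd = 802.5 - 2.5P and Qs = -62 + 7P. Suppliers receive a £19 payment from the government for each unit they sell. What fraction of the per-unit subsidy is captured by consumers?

Pre-subsidy: 802.5 - 2.5P = -62 + 7P gives P* = 91, Q* = 575.
With the subsidy, sellers receive Ps = Pb + 19 for each unit, where Pb is the price buyers pay.
Supply in terms of Pb becomes Qs = -62 + 7(Pb + 19) = 71 + 7Pb. Setting this equal to demand: 802.5 - 2.5Pb = 71 + 7Pb, so Pb = 77.
Sellers receive Ps = 77 + 19 = 96; Q' = 802.5 − 2.5·77 = 610.
Buyers' price falls by P* − Pb = 91 − 77 = 14; sellers' price rises by Ps − P* = 96 − 91 = 5.
So consumers capture 14/19 = 14/19 of each unit of subsidy.

Consumer share = 14/19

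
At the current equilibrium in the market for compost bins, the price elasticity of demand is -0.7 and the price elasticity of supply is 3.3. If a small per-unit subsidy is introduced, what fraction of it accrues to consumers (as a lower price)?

Consumer share = 0.825

For a small subsidy around the equilibrium, the benefit split depends on the relative slopes, which at a point are proportional to the elasticities.
Buyer share = εs/(εs + |εd|) = 3.3/(3.3 + 0.7) = 0.825; seller share = |εd|/(εs + |εd|) = 0.175.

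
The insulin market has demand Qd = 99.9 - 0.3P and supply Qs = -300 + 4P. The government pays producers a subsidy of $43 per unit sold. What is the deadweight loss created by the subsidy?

Deadweight loss = $258

Pre-subsidy: 99.9 - 0.3P = -300 + 4P gives P* = 93, Q* = 72.
With the subsidy, sellers receive Ps = Pb + 43 for each unit, where Pb is the price buyers pay.
Supply in terms of Pb becomes Qs = -300 + 4(Pb + 43) = -128 + 4Pb. Setting this equal to demand: 99.9 - 0.3Pb = -128 + 4Pb, so Pb = 53.
Sellers receive Ps = 53 + 43 = 96; Q' = 99.9 − 0.3·53 = 84.
The subsidy expands output by 84 − 72 = 12 past the efficient level; on those units the gap between marginal cost and willingness to pay runs from 0 up to 43.
DWL = ½ × 43 × 12 = 258.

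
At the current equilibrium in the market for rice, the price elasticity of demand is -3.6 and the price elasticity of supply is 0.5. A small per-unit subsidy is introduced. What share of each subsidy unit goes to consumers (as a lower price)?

For a small subsidy around the equilibrium, the benefit split depends on the relative slopes, which at a point are proportional to the elasticities.
Buyer share = εs/(εs + |εd|) = 0.5/(0.5 + 3.6) = 5/41; seller share = |εd|/(εs + |εd|) = 36/41.

Consumer share = 5/41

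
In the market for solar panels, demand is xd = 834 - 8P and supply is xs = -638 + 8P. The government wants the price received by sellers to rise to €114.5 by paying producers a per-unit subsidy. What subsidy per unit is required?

At a seller price of 114.5, quantity supplied is -638 + 8·114.5 = 278.
Buyers absorb 278 only when they pay Pb with 834 − 8·Pb = 278, i.e. Pb = 69.5.
s = Ps − Pb = 114.5 − 69.5 = 45.

Required subsidy s = €45 per unit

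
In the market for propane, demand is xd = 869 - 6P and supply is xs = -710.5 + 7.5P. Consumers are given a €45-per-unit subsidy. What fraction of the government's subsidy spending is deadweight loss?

Pre-subsidy: 869 - 6P = -710.5 + 7.5P gives P* = 117, x* = 167.
With the rebate, buyers effectively pay Pb = Ps − 45, where Ps is the price sellers receive.
Demand in terms of Ps becomes xd = 869 − 6(Ps − 45) = 1139 - 6Ps. Setting this equal to supply: 1139 - 6Ps = -710.5 + 7.5Ps, so Ps = 137.
Buyers pay Pb = 137 − 45 = 92; x' = -710.5 + 7.5·137 = 317.
ΔCS = ½(167 + 317)(117 − 92) = 6050; ΔPS = ½(167 + 317)(137 − 117) = 4840.
Government spending = 45 × 317 = 14265.
DWL = ½ × 45 × (317 − 167) = 3375; fraction = 3375 / 14265 = 75/317.

DWL / government spending = 75/317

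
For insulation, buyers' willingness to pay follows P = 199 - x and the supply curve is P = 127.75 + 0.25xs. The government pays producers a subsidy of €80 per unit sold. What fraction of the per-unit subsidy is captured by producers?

Producer share = 0.2

Pre-subsidy: 199 - x = 127.75 + 0.25x gives x* = 57 and P* = 142.
With the subsidy, sellers receive Ps = Pb + 80 for each unit, where Pb is the price buyers pay.
On the curves, Pb = 199 - x and Ps = 127.75 + 0.25x; the wedge Ps − Pb = 80 gives 127.75 + 0.25x − (199 - x) = 80, so x' = 121.
Then Pb = 199 − 1·121 = 78 and Ps = 127.75 + 0.25·121 = 158.
Buyers' price falls by P* − Pb = 142 − 78 = 64; sellers' price rises by Ps − P* = 158 − 142 = 16.
So producers capture 16/80 = 0.2 of each unit of subsidy.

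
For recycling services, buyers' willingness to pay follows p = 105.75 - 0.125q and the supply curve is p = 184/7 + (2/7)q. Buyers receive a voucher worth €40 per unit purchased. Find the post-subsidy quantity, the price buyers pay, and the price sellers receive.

q' = 6690/23; buyers pay 1596/23; sellers receive 2516/23

Pre-subsidy: 105.75 - 0.125q = 184/7 + (2/7)q gives q* = 4450/23 and p* = 1876/23.
With the rebate, buyers effectively pay pb = ps − 40, where ps is the price sellers receive.
On the curves, pb = 105.75 - 0.125q and ps = 184/7 + (2/7)q; the wedge ps − pb = 40 gives 184/7 + (2/7)q − (105.75 - 0.125q) = 40, so q' = 6690/23.
Then pb = 105.75 − 0.125·(6690/23) = 1596/23 and ps = 184/7 + (2/7)·(6690/23) = 2516/23.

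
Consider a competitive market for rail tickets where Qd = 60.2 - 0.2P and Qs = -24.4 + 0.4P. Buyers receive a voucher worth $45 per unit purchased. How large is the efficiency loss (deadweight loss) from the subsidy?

Deadweight loss = $135

Pre-subsidy: 60.2 - 0.2P = -24.4 + 0.4P gives P* = 141, Q* = 32.
With the rebate, buyers effectively pay Pb = Ps − 45, where Ps is the price sellers receive.
Demand in terms of Ps becomes Qd = 60.2 − 0.2(Ps − 45) = 69.2 - 0.2Ps. Setting this equal to supply: 69.2 - 0.2Ps = -24.4 + 0.4Ps, so Ps = 156.
Buyers pay Pb = 156 − 45 = 111; Q' = -24.4 + 0.4·156 = 38.
The subsidy expands output by 38 − 32 = 6 past the efficient level; on those units the gap between marginal cost and willingness to pay runs from 0 up to 45.
DWL = ½ × 45 × 6 = 135.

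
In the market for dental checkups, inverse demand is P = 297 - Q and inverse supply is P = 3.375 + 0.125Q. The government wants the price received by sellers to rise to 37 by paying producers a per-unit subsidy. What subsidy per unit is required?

At a seller price of 37, quantity supplied is -27 + 8·37 = 269.
Buyers absorb 269 only when they pay Pb = 297 − 1·269 = 28.
s = Ps − Pb = 37 − 28 = 9.

Required subsidy s = 9 per unit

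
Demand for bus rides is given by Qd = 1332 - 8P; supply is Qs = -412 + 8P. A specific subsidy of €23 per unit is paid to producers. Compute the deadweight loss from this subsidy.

Deadweight loss = €1058

Pre-subsidy: 1332 - 8P = -412 + 8P gives P* = 109, Q* = 460.
With the subsidy, sellers receive Ps = Pb + 23 for each unit, where Pb is the price buyers pay.
Supply in terms of Pb becomes Qs = -412 + 8(Pb + 23) = -228 + 8Pb. Setting this equal to demand: 1332 - 8Pb = -228 + 8Pb, so Pb = 97.5.
Sellers receive Ps = 97.5 + 23 = 120.5; Q' = 1332 − 8·97.5 = 552.
The subsidy expands output by 552 − 460 = 92 past the efficient level; on those units the gap between marginal cost and willingness to pay runs from 0 up to 23.
DWL = ½ × 23 × 92 = 1058.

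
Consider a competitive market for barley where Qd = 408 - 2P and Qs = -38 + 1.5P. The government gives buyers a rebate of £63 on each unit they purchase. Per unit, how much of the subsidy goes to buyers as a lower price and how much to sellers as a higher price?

Pre-subsidy: 408 - 2P = -38 + 1.5P gives P* = 892/7, Q* = 1072/7.
With the rebate, buyers effectively pay Pb = Ps − 63, where Ps is the price sellers receive.
Demand in terms of Ps becomes Qd = 408 − 2(Ps − 63) = 534 - 2Ps. Setting this equal to supply: 534 - 2Ps = -38 + 1.5Ps, so Ps = 1144/7.
Buyers pay Pb = 1144/7 − 63 = 703/7; Q' = -38 + 1.5·(1144/7) = 1450/7.
Buyers' price falls by P* − Pb = 892/7 − 703/7 = 27; sellers' price rises by Ps − P* = 1144/7 − 892/7 = 36.

Buyers gain £27 per unit; sellers gain £36 per unit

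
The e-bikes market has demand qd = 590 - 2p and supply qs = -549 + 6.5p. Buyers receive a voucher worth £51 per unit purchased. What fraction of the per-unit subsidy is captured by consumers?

Consumer share = 13/17

Pre-subsidy: 590 - 2p = -549 + 6.5p gives p* = 134, q* = 322.
With the rebate, buyers effectively pay pb = ps − 51, where ps is the price sellers receive.
Demand in terms of ps becomes qd = 590 − 2(ps − 51) = 692 - 2ps. Setting this equal to supply: 692 - 2ps = -549 + 6.5ps, so ps = 146.
Buyers pay pb = 146 − 51 = 95; q' = -549 + 6.5·146 = 400.
Buyers' price falls by p* − pb = 134 − 95 = 39; sellers' price rises by ps − p* = 146 − 134 = 12.
So consumers capture 39/51 = 13/17 of each unit of subsidy.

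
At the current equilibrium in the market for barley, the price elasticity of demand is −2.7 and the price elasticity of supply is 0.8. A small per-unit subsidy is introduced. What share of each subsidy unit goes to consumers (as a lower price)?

Consumer share = 8/35

For a small subsidy around the equilibrium, the benefit split depends on the relative slopes, which at a point are proportional to the elasticities.
Buyer share = εs/(εs + |εd|) = 0.8/(0.8 + 2.7) = 8/35; seller share = |εd|/(εs + |εd|) = 27/35.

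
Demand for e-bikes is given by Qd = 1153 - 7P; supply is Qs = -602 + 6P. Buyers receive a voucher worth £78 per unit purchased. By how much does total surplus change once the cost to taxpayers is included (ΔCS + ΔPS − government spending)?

Pre-subsidy: 1153 - 7P = -602 + 6P gives P* = 135, Q* = 208.
With the rebate, buyers effectively pay Pb = Ps − 78, where Ps is the price sellers receive.
Demand in terms of Ps becomes Qd = 1153 − 7(Ps − 78) = 1699 - 7Ps. Setting this equal to supply: 1699 - 7Ps = -602 + 6Ps, so Ps = 177.
Buyers pay Pb = 177 − 78 = 99; Q' = -602 + 6·177 = 460.
ΔCS = ½(208 + 460)(135 − 99) = 12024; ΔPS = ½(208 + 460)(177 − 135) = 14028.
Government spending = 78 × 460 = 35880.
Net change = 12024 + 14028 − 35880 = -9828. The loss equals the DWL triangle ½·78·252.

Net change in total surplus = -£9828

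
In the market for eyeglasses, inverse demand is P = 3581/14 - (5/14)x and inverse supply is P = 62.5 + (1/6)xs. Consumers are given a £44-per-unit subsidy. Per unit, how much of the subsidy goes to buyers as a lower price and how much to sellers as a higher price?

Buyers gain £30 per unit; sellers gain £14 per unit

Pre-subsidy: 3581/14 - (5/14)x = 62.5 + (1/6)x gives x* = 369 and P* = 124.
With the rebate, buyers effectively pay Pb = Ps − 44, where Ps is the price sellers receive.
On the curves, Pb = 3581/14 - (5/14)x and Ps = 62.5 + (1/6)x; the wedge Ps − Pb = 44 gives 62.5 + (1/6)x − (3581/14 - (5/14)x) = 44, so x' = 453.
Then Pb = 3581/14 − (5/14)·453 = 94 and Ps = 62.5 + (1/6)·453 = 138.
Buyers' price falls by P* − Pb = 124 − 94 = 30; sellers' price rises by Ps − P* = 138 − 124 = 14.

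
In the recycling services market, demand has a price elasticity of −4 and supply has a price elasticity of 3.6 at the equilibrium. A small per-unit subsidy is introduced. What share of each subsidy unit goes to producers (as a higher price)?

For a small subsidy around the equilibrium, the benefit split depends on the relative slopes, which at a point are proportional to the elasticities.
Buyer share = εs/(εs + |εd|) = 3.6/(3.6 + 4) = 9/19; seller share = |εd|/(εs + |εd|) = 10/19.
So producers capture 10/19 of the subsidy.

Producer share = 10/19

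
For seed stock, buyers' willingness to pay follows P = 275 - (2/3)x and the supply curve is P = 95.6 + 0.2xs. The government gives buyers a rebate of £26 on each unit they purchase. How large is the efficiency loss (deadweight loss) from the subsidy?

Pre-subsidy: 275 - (2/3)x = 95.6 + 0.2x gives x* = 207 and P* = 137.
With the rebate, buyers effectively pay Pb = Ps − 26, where Ps is the price sellers receive.
On the curves, Pb = 275 - (2/3)x and Ps = 95.6 + 0.2x; the wedge Ps − Pb = 26 gives 95.6 + 0.2x − (275 - (2/3)x) = 26, so x' = 237.
Then Pb = 275 − (2/3)·237 = 117 and Ps = 95.6 + 0.2·237 = 143.
The subsidy expands output by 237 − 207 = 30 past the efficient level; on those units the gap between marginal cost and willingness to pay runs from 0 up to 26.
DWL = ½ × 26 × 30 = 390.

Deadweight loss = £390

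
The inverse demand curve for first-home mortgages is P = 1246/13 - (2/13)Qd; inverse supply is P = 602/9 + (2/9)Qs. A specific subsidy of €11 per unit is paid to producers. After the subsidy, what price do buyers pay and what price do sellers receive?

Pre-subsidy: 1246/13 - (2/13)Q = 602/9 + (2/9)Q gives Q* = 77 and P* = 84.
With the subsidy, sellers receive Ps = Pb + 11 for each unit, where Pb is the price buyers pay.
On the curves, Pb = 1246/13 - (2/13)Q and Ps = 602/9 + (2/9)Q; the wedge Ps − Pb = 11 gives 602/9 + (2/9)Q − (1246/13 - (2/13)Q) = 11, so Q' = 106.25.
Then Pb = 1246/13 − (2/13)·106.25 = 79.5 and Ps = 602/9 + (2/9)·106.25 = 90.5.

Buyers pay €79.5; sellers receive €90.5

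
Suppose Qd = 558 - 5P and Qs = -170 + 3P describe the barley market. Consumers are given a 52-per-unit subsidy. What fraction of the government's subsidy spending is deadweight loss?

Pre-subsidy: 558 - 5P = -170 + 3P gives P* = 91, Q* = 103.
With the rebate, buyers effectively pay Pb = Ps − 52, where Ps is the price sellers receive.
Demand in terms of Ps becomes Qd = 558 − 5(Ps − 52) = 818 - 5Ps. Setting this equal to supply: 818 - 5Ps = -170 + 3Ps, so Ps = 123.5.
Buyers pay Pb = 123.5 − 52 = 71.5; Q' = -170 + 3·123.5 = 200.5.
ΔCS = ½(103 + 200.5)(91 − 71.5) = 2959.125; ΔPS = ½(103 + 200.5)(123.5 − 91) = 4931.875.
Government spending = 52 × 200.5 = 10426.
DWL = ½ × 52 × (200.5 − 103) = 2535; fraction = 2535 / 10426 = 195/802.

DWL / government spending = 195/802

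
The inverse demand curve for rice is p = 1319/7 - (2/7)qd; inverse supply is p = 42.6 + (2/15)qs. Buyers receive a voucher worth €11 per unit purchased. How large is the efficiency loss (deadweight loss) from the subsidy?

Deadweight loss = €144.375

Pre-subsidy: 1319/7 - (2/7)q = 42.6 + (2/15)q gives q* = 348 and p* = 89.
With the rebate, buyers effectively pay pb = ps − 11, where ps is the price sellers receive.
On the curves, pb = 1319/7 - (2/7)q and ps = 42.6 + (2/15)q; the wedge ps − pb = 11 gives 42.6 + (2/15)q − (1319/7 - (2/7)q) = 11, so q' = 374.25.
Then pb = 1319/7 − (2/7)·374.25 = 81.5 and ps = 42.6 + (2/15)·374.25 = 92.5.
The subsidy expands output by 374.25 − 348 = 26.25 past the efficient level; on those units the gap between marginal cost and willingness to pay runs from 0 up to 11.
DWL = ½ × 11 × 26.25 = 144.375.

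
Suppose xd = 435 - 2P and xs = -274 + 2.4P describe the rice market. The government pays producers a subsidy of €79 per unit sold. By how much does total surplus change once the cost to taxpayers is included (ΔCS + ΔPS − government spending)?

Net change in total surplus = -37446/11

Pre-subsidy: 435 - 2P = -274 + 2.4P gives P* = 3545/22, x* = 1240/11.
With the subsidy, sellers receive Ps = Pb + 79 for each unit, where Pb is the price buyers pay.
Supply in terms of Pb becomes xs = -274 + 2.4(Pb + 79) = -84.4 + 2.4Pb. Setting this equal to demand: 435 - 2Pb = -84.4 + 2.4Pb, so Pb = 2597/22.
Sellers receive Ps = 2597/22 + 79 = 4335/22; x' = 435 − 2·(2597/22) = 2188/11.
ΔCS = ½(1240/11 + 2188/11)(3545/22 − 2597/22) = 812436/121; ΔPS = ½(1240/11 + 2188/11)(4335/22 − 3545/22) = 677030/121.
Government spending = 79 × 2188/11 = 172852/11.
Net change = 812436/121 + 677030/121 − 172852/11 = -37446/11. The loss equals the DWL triangle ½·79·948/11.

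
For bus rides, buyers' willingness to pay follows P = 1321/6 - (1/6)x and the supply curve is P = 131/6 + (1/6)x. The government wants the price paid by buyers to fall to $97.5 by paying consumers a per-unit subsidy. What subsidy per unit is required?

Required subsidy s = $47 per unit

At a buyer price of 97.5, quantity demanded is 1321 − 6·97.5 = 736.
Sellers supply 736 only when they receive Ps = 131/6 + (1/6)·736 = 144.5.
s = Ps − Pb = 144.5 − 97.5 = 47.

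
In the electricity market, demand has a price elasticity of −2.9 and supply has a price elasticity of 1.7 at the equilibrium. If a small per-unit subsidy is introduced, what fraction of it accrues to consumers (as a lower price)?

Consumer share = 17/46

For a small subsidy around the equilibrium, the benefit split depends on the relative slopes, which at a point are proportional to the elasticities.
Buyer share = εs/(εs + |εd|) = 1.7/(1.7 + 2.9) = 17/46; seller share = |εd|/(εs + |εd|) = 29/46.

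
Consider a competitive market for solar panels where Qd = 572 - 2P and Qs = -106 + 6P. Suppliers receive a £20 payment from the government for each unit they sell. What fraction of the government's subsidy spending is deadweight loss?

DWL / government spending = 6/173

Pre-subsidy: 572 - 2P = -106 + 6P gives P* = 84.75, Q* = 402.5.
With the subsidy, sellers receive Ps = Pb + 20 for each unit, where Pb is the price buyers pay.
Supply in terms of Pb becomes Qs = -106 + 6(Pb + 20) = 14 + 6Pb. Setting this equal to demand: 572 - 2Pb = 14 + 6Pb, so Pb = 69.75.
Sellers receive Ps = 69.75 + 20 = 89.75; Q' = 572 − 2·69.75 = 432.5.
ΔCS = ½(402.5 + 432.5)(84.75 − 69.75) = 6262.5; ΔPS = ½(402.5 + 432.5)(89.75 − 84.75) = 2087.5.
Government spending = 20 × 432.5 = 8650.
DWL = ½ × 20 × (432.5 − 402.5) = 300; fraction = 300 / 8650 = 6/173.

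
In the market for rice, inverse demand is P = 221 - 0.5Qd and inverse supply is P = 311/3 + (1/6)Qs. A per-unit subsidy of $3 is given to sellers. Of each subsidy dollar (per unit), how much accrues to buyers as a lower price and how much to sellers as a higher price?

Buyers gain $2.25 per unit; sellers gain $0.75 per unit

Pre-subsidy: 221 - 0.5Q = 311/3 + (1/6)Q gives Q* = 176 and P* = 133.
With the subsidy, sellers receive Ps = Pb + 3 for each unit, where Pb is the price buyers pay.
On the curves, Pb = 221 - 0.5Q and Ps = 311/3 + (1/6)Q; the wedge Ps − Pb = 3 gives 311/3 + (1/6)Q − (221 - 0.5Q) = 3, so Q' = 180.5.
Then Pb = 221 − 0.5·180.5 = 130.75 and Ps = 311/3 + (1/6)·180.5 = 133.75.
Buyers' price falls by P* − Pb = 133 − 130.75 = 2.25; sellers' price rises by Ps − P* = 133.75 − 133 = 0.75.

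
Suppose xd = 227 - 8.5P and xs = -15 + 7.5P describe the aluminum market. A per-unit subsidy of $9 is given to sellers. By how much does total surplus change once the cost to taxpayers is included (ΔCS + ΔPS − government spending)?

Net change in total surplus = -$161.3671875

Pre-subsidy: 227 - 8.5P = -15 + 7.5P gives P* = 15.125, x* = 98.4375.
With the subsidy, sellers receive Ps = Pb + 9 for each unit, where Pb is the price buyers pay.
Supply in terms of Pb becomes xs = -15 + 7.5(Pb + 9) = 52.5 + 7.5Pb. Setting this equal to demand: 227 - 8.5Pb = 52.5 + 7.5Pb, so Pb = 10.90625.
Sellers receive Ps = 10.90625 + 9 = 19.90625; x' = 227 − 8.5·10.90625 = 134.296875.
ΔCS = ½(98.4375 + 134.296875)(15.125 − 10.90625) = 490.924072265625; ΔPS = ½(98.4375 + 134.296875)(19.90625 − 15.125) = 556.380615234375.
Government spending = 9 × 134.296875 = 1208.671875.
Net change = 490.924072265625 + 556.380615234375 − 1208.671875 = -161.3671875. The loss equals the DWL triangle ½·9·35.859375.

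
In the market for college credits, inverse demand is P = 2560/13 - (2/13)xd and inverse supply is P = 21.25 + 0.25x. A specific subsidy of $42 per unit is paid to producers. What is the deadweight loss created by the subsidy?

Pre-subsidy: 2560/13 - (2/13)x = 21.25 + 0.25x gives x* = 435 and P* = 130.
With the subsidy, sellers receive Ps = Pb + 42 for each unit, where Pb is the price buyers pay.
On the curves, Pb = 2560/13 - (2/13)x and Ps = 21.25 + 0.25x; the wedge Ps − Pb = 42 gives 21.25 + 0.25x − (2560/13 - (2/13)x) = 42, so x' = 539.
Then Pb = 2560/13 − (2/13)·539 = 114 and Ps = 21.25 + 0.25·539 = 156.
The subsidy expands output by 539 − 435 = 104 past the efficient level; on those units the gap between marginal cost and willingness to pay runs from 0 up to 42.
DWL = ½ × 42 × 104 = 2184.

Deadweight loss = $2184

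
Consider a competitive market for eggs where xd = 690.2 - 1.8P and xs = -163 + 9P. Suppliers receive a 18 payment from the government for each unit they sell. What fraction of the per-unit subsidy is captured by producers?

Producer share = 1/6

Pre-subsidy: 690.2 - 1.8P = -163 + 9P gives P* = 79, x* = 548.
With the subsidy, sellers receive Ps = Pb + 18 for each unit, where Pb is the price buyers pay.
Supply in terms of Pb becomes xs = -163 + 9(Pb + 18) = -1 + 9Pb. Setting this equal to demand: 690.2 - 1.8Pb = -1 + 9Pb, so Pb = 64.
Sellers receive Ps = 64 + 18 = 82; x' = 690.2 − 1.8·64 = 575.
Buyers' price falls by P* − Pb = 79 − 64 = 15; sellers' price rises by Ps − P* = 82 − 79 = 3.
So producers capture 3/18 = 1/6 of each unit of subsidy.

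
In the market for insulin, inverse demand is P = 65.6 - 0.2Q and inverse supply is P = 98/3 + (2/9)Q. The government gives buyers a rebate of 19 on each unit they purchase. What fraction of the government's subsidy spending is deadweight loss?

Pre-subsidy: 65.6 - 0.2Q = 98/3 + (2/9)Q gives Q* = 78 and P* = 50.
With the rebate, buyers effectively pay Pb = Ps − 19, where Ps is the price sellers receive.
On the curves, Pb = 65.6 - 0.2Q and Ps = 98/3 + (2/9)Q; the wedge Ps − Pb = 19 gives 98/3 + (2/9)Q − (65.6 - 0.2Q) = 19, so Q' = 123.
Then Pb = 65.6 − 0.2·123 = 41 and Ps = 98/3 + (2/9)·123 = 60.
ΔCS = ½(78 + 123)(50 − 41) = 904.5; ΔPS = ½(78 + 123)(60 − 50) = 1005.
Government spending = 19 × 123 = 2337.
DWL = ½ × 19 × (123 − 78) = 427.5; fraction = 427.5 / 2337 = 15/82.

DWL / government spending = 15/82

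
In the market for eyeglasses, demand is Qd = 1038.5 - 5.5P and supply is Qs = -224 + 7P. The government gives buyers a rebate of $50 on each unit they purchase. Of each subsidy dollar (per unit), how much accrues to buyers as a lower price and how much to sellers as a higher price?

Pre-subsidy: 1038.5 - 5.5P = -224 + 7P gives P* = 101, Q* = 483.
With the rebate, buyers effectively pay Pb = Ps − 50, where Ps is the price sellers receive.
Demand in terms of Ps becomes Qd = 1038.5 − 5.5(Ps − 50) = 1313.5 - 5.5Ps. Setting this equal to supply: 1313.5 - 5.5Ps = -224 + 7Ps, so Ps = 123.
Buyers pay Pb = 123 − 50 = 73; Q' = -224 + 7·123 = 637.
Buyers' price falls by P* − Pb = 101 − 73 = 28; sellers' price rises by Ps − P* = 123 − 101 = 22.

Buyers gain $28 per unit; sellers gain $22 per unit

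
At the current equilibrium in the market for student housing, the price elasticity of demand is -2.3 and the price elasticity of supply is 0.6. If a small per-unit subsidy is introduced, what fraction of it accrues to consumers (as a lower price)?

For a small subsidy around the equilibrium, the benefit split depends on the relative slopes, which at a point are proportional to the elasticities.
Buyer share = εs/(εs + |εd|) = 0.6/(0.6 + 2.3) = 6/29; seller share = |εd|/(εs + |εd|) = 23/29.

Consumer share = 6/29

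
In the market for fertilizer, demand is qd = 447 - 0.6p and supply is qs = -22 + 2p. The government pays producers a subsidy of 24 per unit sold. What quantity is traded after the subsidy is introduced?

q' = 4548/13

Pre-subsidy: 447 - 0.6p = -22 + 2p gives p* = 2345/13, q* = 4404/13.
With the subsidy, sellers receive ps = pb + 24 for each unit, where pb is the price buyers pay.
Supply in terms of pb becomes qs = -22 + 2(pb + 24) = 26 + 2pb. Setting this equal to demand: 447 - 0.6pb = 26 + 2pb, so pb = 2105/13.
Sellers receive ps = 2105/13 + 24 = 2417/13; q' = 447 − 0.6·(2105/13) = 4548/13.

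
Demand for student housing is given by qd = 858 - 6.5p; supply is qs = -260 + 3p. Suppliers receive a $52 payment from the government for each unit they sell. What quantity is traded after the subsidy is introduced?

Pre-subsidy: 858 - 6.5p = -260 + 3p gives p* = 2236/19, q* = 1768/19.
With the subsidy, sellers receive ps = pb + 52 for each unit, where pb is the price buyers pay.
Supply in terms of pb becomes qs = -260 + 3(pb + 52) = -104 + 3pb. Setting this equal to demand: 858 - 6.5pb = -104 + 3pb, so pb = 1924/19.
Sellers receive ps = 1924/19 + 52 = 2912/19; q' = 858 − 6.5·(1924/19) = 3796/19.

q' = 3796/19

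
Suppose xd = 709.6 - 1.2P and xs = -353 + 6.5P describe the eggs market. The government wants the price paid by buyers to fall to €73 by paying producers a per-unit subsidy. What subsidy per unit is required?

Required subsidy s = €77 per unit

At a buyer price of 73, quantity demanded is 709.6 − 1.2·73 = 622.
Sellers supply 622 only when they receive Ps with -353 + 6.5·Ps = 622, i.e. Ps = 150.
s = Ps − Pb = 150 − 73 = 77.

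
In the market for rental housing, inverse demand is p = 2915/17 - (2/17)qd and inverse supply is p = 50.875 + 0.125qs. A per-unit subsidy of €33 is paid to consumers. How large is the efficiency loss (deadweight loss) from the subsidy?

Deadweight loss = €2244

Pre-subsidy: 2915/17 - (2/17)q = 50.875 + 0.125q gives q* = 497 and p* = 113.
With the rebate, buyers effectively pay pb = ps − 33, where ps is the price sellers receive.
On the curves, pb = 2915/17 - (2/17)q and ps = 50.875 + 0.125q; the wedge ps − pb = 33 gives 50.875 + 0.125q − (2915/17 - (2/17)q) = 33, so q' = 633.
Then pb = 2915/17 − (2/17)·633 = 97 and ps = 50.875 + 0.125·633 = 130.
The subsidy expands output by 633 − 497 = 136 past the efficient level; on those units the gap between marginal cost and willingness to pay runs from 0 up to 33.
DWL = ½ × 33 × 136 = 2244.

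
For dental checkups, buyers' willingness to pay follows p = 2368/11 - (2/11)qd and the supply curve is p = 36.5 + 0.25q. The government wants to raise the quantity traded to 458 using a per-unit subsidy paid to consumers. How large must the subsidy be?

Required subsidy s = 19 per unit

At q = 458, from the demand curve buyers pay pb = 2368/11 − (2/11)·458 = 132; from the supply curve sellers need ps = 36.5 + 0.25·458 = 151.
The subsidy must fill the gap: s = ps − pb = 151 − 132 = 19.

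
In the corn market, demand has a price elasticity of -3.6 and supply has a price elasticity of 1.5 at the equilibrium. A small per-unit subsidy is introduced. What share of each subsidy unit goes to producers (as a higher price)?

Producer share = 12/17

For a small subsidy around the equilibrium, the benefit split depends on the relative slopes, which at a point are proportional to the elasticities.
Buyer share = εs/(εs + |εd|) = 1.5/(1.5 + 3.6) = 5/17; seller share = |εd|/(εs + |εd|) = 12/17.
So producers capture 12/17 of the subsidy.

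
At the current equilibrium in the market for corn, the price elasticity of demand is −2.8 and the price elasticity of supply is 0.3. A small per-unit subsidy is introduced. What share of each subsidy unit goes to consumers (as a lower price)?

Consumer share = 3/31

For a small subsidy around the equilibrium, the benefit split depends on the relative slopes, which at a point are proportional to the elasticities.
Buyer share = εs/(εs + |εd|) = 0.3/(0.3 + 2.8) = 3/31; seller share = |εd|/(εs + |εd|) = 28/31.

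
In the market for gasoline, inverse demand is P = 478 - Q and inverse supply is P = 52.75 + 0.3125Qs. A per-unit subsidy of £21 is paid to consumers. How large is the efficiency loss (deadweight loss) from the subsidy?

Pre-subsidy: 478 - Q = 52.75 + 0.3125Q gives Q* = 324 and P* = 154.
With the rebate, buyers effectively pay Pb = Ps − 21, where Ps is the price sellers receive.
On the curves, Pb = 478 - Q and Ps = 52.75 + 0.3125Q; the wedge Ps − Pb = 21 gives 52.75 + 0.3125Q − (478 - Q) = 21, so Q' = 340.
Then Pb = 478 − 1·340 = 138 and Ps = 52.75 + 0.3125·340 = 159.
The subsidy expands output by 340 − 324 = 16 past the efficient level; on those units the gap between marginal cost and willingness to pay runs from 0 up to 21.
DWL = ½ × 21 × 16 = 168.

Deadweight loss = £168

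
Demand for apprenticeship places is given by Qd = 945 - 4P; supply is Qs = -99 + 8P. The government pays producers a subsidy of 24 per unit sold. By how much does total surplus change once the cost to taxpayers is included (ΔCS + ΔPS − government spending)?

Net change in total surplus = -768

Pre-subsidy: 945 - 4P = -99 + 8P gives P* = 87, Q* = 597.
With the subsidy, sellers receive Ps = Pb + 24 for each unit, where Pb is the price buyers pay.
Supply in terms of Pb becomes Qs = -99 + 8(Pb + 24) = 93 + 8Pb. Setting this equal to demand: 945 - 4Pb = 93 + 8Pb, so Pb = 71.
Sellers receive Ps = 71 + 24 = 95; Q' = 945 − 4·71 = 661.
ΔCS = ½(597 + 661)(87 − 71) = 10064; ΔPS = ½(597 + 661)(95 − 87) = 5032.
Government spending = 24 × 661 = 15864.
Net change = 10064 + 5032 − 15864 = -768. The loss equals the DWL triangle ½·24·64.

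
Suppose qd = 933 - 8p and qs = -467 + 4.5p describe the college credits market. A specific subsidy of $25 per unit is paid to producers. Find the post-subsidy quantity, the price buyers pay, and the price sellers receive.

Pre-subsidy: 933 - 8p = -467 + 4.5p gives p* = 112, q* = 37.
With the subsidy, sellers receive ps = pb + 25 for each unit, where pb is the price buyers pay.
Supply in terms of pb becomes qs = -467 + 4.5(pb + 25) = -354.5 + 4.5pb. Setting this equal to demand: 933 - 8pb = -354.5 + 4.5pb, so pb = 103.
Sellers receive ps = 103 + 25 = 128; q' = 933 − 8·103 = 109.

q' = 109; buyers pay $103; sellers receive $128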